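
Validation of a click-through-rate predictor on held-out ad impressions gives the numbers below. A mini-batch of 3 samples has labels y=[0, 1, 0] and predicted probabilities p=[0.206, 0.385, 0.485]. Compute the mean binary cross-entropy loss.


L[0] = -ln(1-0.206) = -ln(0.794) = 0.2307
L[1] = -ln(0.385) = 0.9545
L[2] = -ln(1-0.485) = -ln(0.515) = 0.6636
mean = (0.2307 + 0.9545 + 0.6636)/3 = 0.6163

0.6163


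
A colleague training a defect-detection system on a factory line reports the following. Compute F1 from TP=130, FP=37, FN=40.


Precision = 130/167 = 0.7784
Recall = 130/170 = 0.7647
F1 = 2·P·R/(P+R) = 2·TP/(2·TP+FP+FN) = 260/(260+37+40) = 260/337 = 0.7715

0.7715


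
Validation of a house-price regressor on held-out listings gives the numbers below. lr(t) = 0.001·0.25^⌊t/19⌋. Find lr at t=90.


n_drops = ⌊90/19⌋ = 4
lr = 0.001·0.25^4 = 0.001·0.00390625 = 0.00000390625

0.00000390625


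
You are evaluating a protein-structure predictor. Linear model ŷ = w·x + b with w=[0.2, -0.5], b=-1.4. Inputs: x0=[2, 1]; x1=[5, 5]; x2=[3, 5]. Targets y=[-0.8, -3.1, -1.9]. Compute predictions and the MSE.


ŷ0 = (0.2)·(2) + (-0.5)·(1) - 1.4 = -1.5
ŷ1 = (0.2)·(5) + (-0.5)·(5) - 1.4 = -2.9
ŷ2 = (0.2)·(3) + (-0.5)·(5) - 1.4 = -3.3
errors² = [0.49, 0.04, 1.96]
MSE = 2.4900/3 = 0.83

0.83


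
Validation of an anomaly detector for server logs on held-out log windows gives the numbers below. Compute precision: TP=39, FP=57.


Precision = TP/(TP+FP)
= 39/(39+57)
= 39/96 = 40.62%

40.62%


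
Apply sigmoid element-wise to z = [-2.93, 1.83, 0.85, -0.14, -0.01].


σ(-2.93) = 1/(1+e^2.93) = 0.0507
σ(1.83) = 1/(1+e^-1.83) = 0.8618
σ(0.85) = 1/(1+e^-0.85) = 0.7006
σ(-0.14) = 1/(1+e^0.14) = 0.4651
σ(-0.01) = 1/(1+e^0.01) = 0.4975
result = [0.0507, 0.8618, 0.7006, 0.4651, 0.4975]

[0.0507, 0.8618, 0.7006, 0.4651, 0.4975]


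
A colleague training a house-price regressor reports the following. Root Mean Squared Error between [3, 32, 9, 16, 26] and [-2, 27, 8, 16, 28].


MSE = 55/5 = 11
RMSE = √(55/5) = 3.3166

3.3166


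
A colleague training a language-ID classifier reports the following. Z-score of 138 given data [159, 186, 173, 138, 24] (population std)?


μ = 136, σ = 58.2168
z = (138 - 136)/58.2168 = 0.0344

0.0344


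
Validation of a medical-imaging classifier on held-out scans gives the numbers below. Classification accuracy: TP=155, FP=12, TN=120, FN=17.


Accuracy = (TP+TN)/(TP+TN+FP+FN)
= (155+120)/(304)
= 275/304 = 90.46%

90.46%


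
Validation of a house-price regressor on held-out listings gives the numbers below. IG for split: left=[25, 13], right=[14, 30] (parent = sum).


Parent = [39, 43], H_parent = 0.9983
H_left = 0.9268 (n=38), H_right = 0.9024 (n=44)
H_children = (38/82)·0.9268 + (44/82)·0.9024 = 0.9137
IG = 0.9983 - 0.9137 = 0.0846

0.0846


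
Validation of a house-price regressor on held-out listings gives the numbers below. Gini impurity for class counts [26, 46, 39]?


Probabilities: [26/111, 46/111, 39/111] ≈ [0.2342, 0.4144, 0.3514]
Σpᵢ² = (676 + 2116 + 1521)/111² = 4313/12321
Gini = 1 - Σpᵢ² = 1 - 4313/12321 = 0.6499

0.6499


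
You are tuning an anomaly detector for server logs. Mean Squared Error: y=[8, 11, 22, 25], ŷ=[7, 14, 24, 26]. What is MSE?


Squared errors: (8-7)²=1, (11-14)²=9, (22-24)²=4, (25-26)²=1
Sum = 15
MSE = 15/4 = 15/4

15/4


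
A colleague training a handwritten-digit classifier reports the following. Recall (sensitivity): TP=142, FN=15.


Recall = TP/(TP+FN)
= 142/(142+15)
= 142/157 = 90.45%

90.45%


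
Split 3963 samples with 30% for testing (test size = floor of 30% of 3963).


Test = ⌊3963·30/100⌋ = 1188
Train = 3963 - 1188 = 2775

Train: 2775, Test: 1188


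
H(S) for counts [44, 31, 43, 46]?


Probabilities: [44/164, 31/164, 43/164, 46/164] ≈ [0.2683, 0.189, 0.2622, 0.2805]
H = -((44/164)·log₂(44/164) + (31/164)·log₂(31/164) + (43/164)·log₂(43/164) + (46/164)·log₂(46/164))
  = 1.9843 bits

1.9843 bits


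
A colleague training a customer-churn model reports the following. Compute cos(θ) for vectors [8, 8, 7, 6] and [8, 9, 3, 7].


A·B = 8·8 + 8·9 + 7·3 + 6·7 = 199
‖A‖ = √213 = 14.5945, ‖B‖ = √203 = 14.2478
cos = 199/(√213·√203) = 199/√43239 = 0.957

0.957


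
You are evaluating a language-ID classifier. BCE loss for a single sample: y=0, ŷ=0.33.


BCE = -[y·ln(p) + (1-y)·ln(1-p)]
= -0 - 1·ln(1-0.33)
= -ln(0.67) = 0.4005

0.4005


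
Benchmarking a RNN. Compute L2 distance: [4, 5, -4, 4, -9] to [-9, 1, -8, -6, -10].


d = √((4+ 9)² + (5-1)² + (-4+ 8)² + (4+ 6)² + (-9+ 10)²)
  = √(169 + 16 + 16 + 100 + 1)
  = √302 = 17.3781

17.3781


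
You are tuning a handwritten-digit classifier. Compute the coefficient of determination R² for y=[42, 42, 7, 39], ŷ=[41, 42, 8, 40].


ȳ = 32.5
SS_res = Σ(y-ŷ)² = 3
SS_tot = Σ(y-ȳ)² = 873
R² = 1 - SS_res/SS_tot = 1 - 0.0034 = 0.9966

0.9966


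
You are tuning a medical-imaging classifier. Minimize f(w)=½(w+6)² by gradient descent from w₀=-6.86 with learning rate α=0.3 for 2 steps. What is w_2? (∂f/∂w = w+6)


step 1: grad = -6.86+6 = -0.86; w = -6.86 - 0.3·(-0.86) = -6.602
step 2: grad = -6.602+6 = -0.602; w = -6.602 - 0.3·(-0.602) = -6.4214

-6.4214


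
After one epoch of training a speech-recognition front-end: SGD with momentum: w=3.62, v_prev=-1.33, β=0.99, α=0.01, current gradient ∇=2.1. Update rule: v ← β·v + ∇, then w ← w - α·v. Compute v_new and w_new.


v_new = 0.99·-1.33 + 2.1 = -1.3167 + 2.1 = 0.7833
w_new = 3.62 - 0.01·0.7833 = 3.62 - 0.007833 = 3.612167

v_new=0.7833, w_new=3.612167


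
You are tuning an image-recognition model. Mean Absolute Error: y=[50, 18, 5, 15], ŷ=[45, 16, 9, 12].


Absolute errors: |50-45|=5, |18-16|=2, |5-9|=4, |15-12|=3
Sum = 14
MAE = 14/4 = 7/2

7/2


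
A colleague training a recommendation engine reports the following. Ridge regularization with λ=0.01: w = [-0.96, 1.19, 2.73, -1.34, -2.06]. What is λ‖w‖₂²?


‖w‖₂² = (-0.96)² + (1.19)² + (2.73)² + (-1.34)² + (-2.06)²
     = 0.9216 + 1.4161 + 7.4529 + 1.7956 + 4.2436
     = 15.8298
λ·‖w‖₂² = 0.01·15.8298 = 0.158298

0.158298


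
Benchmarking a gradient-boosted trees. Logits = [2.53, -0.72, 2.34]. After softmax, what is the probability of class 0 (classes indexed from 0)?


Exponentials: e^2.53=12.5535, e^-0.72=0.4868, e^2.34=10.3812
Sum = 23.4215
Softmax = [0.536, 0.0208, 0.4432]
p[0] = 12.5535/23.4215 = 0.536

0.536


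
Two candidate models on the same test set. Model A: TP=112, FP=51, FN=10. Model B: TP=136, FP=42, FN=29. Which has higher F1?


Model A: P=112/163=0.6871, R=112/122=0.918, F1=2PR/(P+R)=2TP/(2TP+FP+FN)=224/285=0.786
Model B: P=136/178=0.764, R=136/165=0.8242, F1=2PR/(P+R)=2TP/(2TP+FP+FN)=272/343=0.793
0.786 < 0.793 → Model B

Model B


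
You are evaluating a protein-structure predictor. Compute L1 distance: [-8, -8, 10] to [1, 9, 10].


d = |-8-1| + |-8-9| + |10-10|
  = 9 + 17 + 0
  = 26

26


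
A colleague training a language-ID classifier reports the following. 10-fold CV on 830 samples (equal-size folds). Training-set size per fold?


Fold size = 830/10 = 83
Training per fold = 830 - 83 = 747

747


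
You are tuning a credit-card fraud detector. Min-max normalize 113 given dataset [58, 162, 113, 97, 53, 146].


min=53, max=162
(113-53)/(162-53) = 60/109 = 0.5505

0.5505


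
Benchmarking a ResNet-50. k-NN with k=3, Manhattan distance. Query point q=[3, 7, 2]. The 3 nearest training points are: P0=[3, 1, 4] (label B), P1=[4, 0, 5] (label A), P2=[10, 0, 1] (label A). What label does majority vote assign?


d(q,P0) = 8  (label B)
d(q,P1) = 11  (label A)
d(q,P2) = 15  (label A)
Votes: A=2, B=1
Majority → A

A


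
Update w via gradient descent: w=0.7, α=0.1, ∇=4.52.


w_new = w - α·∇
= 0.7 - 0.1·4.52
= 0.7 - 0.452
= 0.248

0.248


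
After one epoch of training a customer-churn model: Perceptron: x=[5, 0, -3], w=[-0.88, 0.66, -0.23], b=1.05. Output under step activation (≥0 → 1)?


z = (5)·(-0.88) + (0)·(0.66) + (-3)·(-0.23) + 1.05
  = -2.66
step(z) = 0 (z<0)

0


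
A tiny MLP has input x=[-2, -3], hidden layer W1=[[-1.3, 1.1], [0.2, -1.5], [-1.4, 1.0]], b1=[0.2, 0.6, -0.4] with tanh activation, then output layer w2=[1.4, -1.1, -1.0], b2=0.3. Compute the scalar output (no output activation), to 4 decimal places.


z1[0] = (-1.3)·(-2) + (1.1)·(-3) + 0.2 = -0.5
z1[1] = (0.2)·(-2) + (-1.5)·(-3) + 0.6 = 4.7
z1[2] = (-1.4)·(-2) + (1.0)·(-3) - 0.4 = -0.6
h = tanh(z1) = [-0.4621, 0.9998, -0.537]
output = (1.4)·(-0.4621) + (-1.1)·(0.9998) + (-1.0)·(-0.537) + 0.3 = -0.9097

-0.9097


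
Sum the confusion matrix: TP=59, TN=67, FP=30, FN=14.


Total = TP + TN + FP + FN
= 59 + 67 + 30 + 14
= 170
(Predicted positive: 89, predicted negative: 81)

170


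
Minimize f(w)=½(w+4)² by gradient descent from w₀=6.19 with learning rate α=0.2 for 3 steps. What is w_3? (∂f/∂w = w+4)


step 1: grad = 6.19+4 = 10.19; w = 6.19 - 0.2·(10.19) = 4.152
step 2: grad = 4.152+4 = 8.152; w = 4.152 - 0.2·(8.152) = 2.5216
step 3: grad = 2.5216+4 = 6.5216; w = 2.5216 - 0.2·(6.5216) = 1.21728

1.21728


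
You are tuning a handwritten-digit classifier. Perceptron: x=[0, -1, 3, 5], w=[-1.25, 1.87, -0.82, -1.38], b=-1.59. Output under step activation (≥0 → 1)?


z = (0)·(-1.25) + (-1)·(1.87) + (3)·(-0.82) + (5)·(-1.38) - 1.59
  = -12.82
step(z) = 0 (z<0)

0


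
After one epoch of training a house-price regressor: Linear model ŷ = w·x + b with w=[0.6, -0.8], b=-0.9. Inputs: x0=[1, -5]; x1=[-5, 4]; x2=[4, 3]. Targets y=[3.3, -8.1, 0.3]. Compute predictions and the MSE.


ŷ0 = (0.6)·(1) + (-0.8)·(-5) - 0.9 = 3.7
ŷ1 = (0.6)·(-5) + (-0.8)·(4) - 0.9 = -7.1
ŷ2 = (0.6)·(4) + (-0.8)·(3) - 0.9 = -0.9
errors² = [0.16, 1.0, 1.44]
MSE = 2.6000/3 = 0.8667

0.8667


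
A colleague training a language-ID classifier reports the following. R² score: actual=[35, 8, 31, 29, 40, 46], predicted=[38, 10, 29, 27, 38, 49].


ȳ = 31.5
SS_res = Σ(y-ŷ)² = 34
SS_tot = Σ(y-ȳ)² = 853.5
R² = 1 - SS_res/SS_tot = 1 - 0.0398 = 0.9602

0.9602


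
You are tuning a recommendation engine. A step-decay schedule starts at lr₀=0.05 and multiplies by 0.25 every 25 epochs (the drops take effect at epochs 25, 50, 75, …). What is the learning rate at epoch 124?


n_drops = ⌊124/25⌋ = 4
lr = 0.05·0.25^4 = 0.05·0.00390625 = 0.0001953125

0.0001953125


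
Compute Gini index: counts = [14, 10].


Probabilities: [14/24, 10/24] ≈ [0.5833, 0.4167]
Σpᵢ² = (196 + 100)/24² = 296/576
Gini = 1 - Σpᵢ² = 1 - 296/576 = 0.4861

0.4861


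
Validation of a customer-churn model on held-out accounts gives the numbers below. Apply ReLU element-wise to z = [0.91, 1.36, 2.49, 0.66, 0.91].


ReLU(0.91) = max(0, 0.91) = 0.91
ReLU(1.36) = max(0, 1.36) = 1.36
ReLU(2.49) = max(0, 2.49) = 2.49
ReLU(0.66) = max(0, 0.66) = 0.66
ReLU(0.91) = max(0, 0.91) = 0.91
result = [0.91, 1.36, 2.49, 0.66, 0.91]

[0.91, 1.36, 2.49, 0.66, 0.91]


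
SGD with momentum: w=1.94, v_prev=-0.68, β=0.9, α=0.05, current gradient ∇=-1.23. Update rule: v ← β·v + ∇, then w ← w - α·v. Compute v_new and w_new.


v_new = 0.9·-0.68 - 1.23 = -0.612 - 1.23 = -1.842
w_new = 1.94 - 0.05·-1.842 = 1.94 + 0.0921 = 2.0321

v_new=-1.842, w_new=2.0321


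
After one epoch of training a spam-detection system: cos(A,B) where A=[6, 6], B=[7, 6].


A·B = 6·7 + 6·6 = 78
‖A‖ = √72 = 8.4853, ‖B‖ = √85 = 9.2195
cos = 78/(√72·√85) = 78/√6120 = 0.9971

0.9971


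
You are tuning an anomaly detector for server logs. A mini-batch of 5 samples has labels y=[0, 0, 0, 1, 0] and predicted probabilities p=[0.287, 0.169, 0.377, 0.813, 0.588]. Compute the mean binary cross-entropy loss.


L[0] = -ln(1-0.287) = -ln(0.713) = 0.3383
L[1] = -ln(1-0.169) = -ln(0.831) = 0.1851
L[2] = -ln(1-0.377) = -ln(0.623) = 0.4732
L[3] = -ln(0.813) = 0.207
L[4] = -ln(1-0.588) = -ln(0.412) = 0.8867
mean = (0.3383 + 0.1851 + 0.4732 + 0.207 + 0.8867)/5 = 0.4181

0.4181


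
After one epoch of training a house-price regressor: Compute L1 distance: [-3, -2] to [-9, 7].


d = |-3+ 9| + |-2-7|
  = 6 + 9
  = 15

15


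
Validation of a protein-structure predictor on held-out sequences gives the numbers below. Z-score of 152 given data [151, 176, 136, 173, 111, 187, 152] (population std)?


μ = 155.1429, σ = 24.2336
z = (152 - 155.1429)/24.2336 = -0.1297

-0.1297


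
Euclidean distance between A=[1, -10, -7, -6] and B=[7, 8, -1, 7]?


d = √((1-7)² + (-10-8)² + (-7+ 1)² + (-6-7)²)
  = √(36 + 324 + 36 + 169)
  = √565 = 23.7697

23.7697


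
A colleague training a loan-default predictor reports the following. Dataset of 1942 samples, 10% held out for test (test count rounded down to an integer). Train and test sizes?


Test = ⌊1942·10/100⌋ = 194
Train = 1942 - 194 = 1748

Train: 1748, Test: 194


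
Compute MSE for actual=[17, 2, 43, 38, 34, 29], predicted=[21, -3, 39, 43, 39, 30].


Squared errors: (17-21)²=16, (2+ 3)²=25, (43-39)²=16, (38-43)²=25, (34-39)²=25, (29-30)²=1
Sum = 108
MSE = 108/6 = 18

18


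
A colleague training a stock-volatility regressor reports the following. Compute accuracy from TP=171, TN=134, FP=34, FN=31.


Accuracy = (TP+TN)/(TP+TN+FP+FN)
= (171+134)/(370)
= 305/370 = 82.43%

82.43%


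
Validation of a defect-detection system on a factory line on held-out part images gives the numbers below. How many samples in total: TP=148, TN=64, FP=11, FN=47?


Total = TP + TN + FP + FN
= 148 + 64 + 11 + 47
= 270
(Predicted positive: 159, predicted negative: 111)

270


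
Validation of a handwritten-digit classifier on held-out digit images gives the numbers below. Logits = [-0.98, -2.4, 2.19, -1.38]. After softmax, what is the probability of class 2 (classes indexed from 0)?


Exponentials: e^-0.98=0.3753, e^-2.4=0.0907, e^2.19=8.9352, e^-1.38=0.2516
Sum = 9.6528
Softmax = [0.0389, 0.0094, 0.9257, 0.0261]
p[2] = 8.9352/9.6528 = 0.9257

0.9257


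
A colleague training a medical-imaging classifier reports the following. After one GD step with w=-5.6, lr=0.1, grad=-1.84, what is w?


w_new = w - α·∇
= -5.6 - 0.1·-1.84
= -5.6 + 0.184
= -5.416

-5.416


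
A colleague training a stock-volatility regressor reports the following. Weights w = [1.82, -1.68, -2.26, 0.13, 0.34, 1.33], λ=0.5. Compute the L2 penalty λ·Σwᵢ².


‖w‖₂² = (1.82)² + (-1.68)² + (-2.26)² + (0.13)² + (0.34)² + (1.33)²
     = 3.3124 + 2.8224 + 5.1076 + 0.0169 + 0.1156 + 1.7689
     = 13.1438
λ·‖w‖₂² = 0.5·13.1438 = 6.5719

6.5719


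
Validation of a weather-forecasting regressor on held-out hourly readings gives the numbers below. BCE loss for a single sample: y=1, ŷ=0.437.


BCE = -[y·ln(p) + (1-y)·ln(1-p)]
= -1·ln(0.437) - 0
= -ln(0.437) = 0.8278

0.8278


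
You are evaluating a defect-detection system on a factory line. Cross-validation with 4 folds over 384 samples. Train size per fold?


Fold size = 384/4 = 96
Training per fold = 384 - 96 = 288

288


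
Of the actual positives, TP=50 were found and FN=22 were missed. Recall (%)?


Recall = TP/(TP+FN)
= 50/(50+22)
= 50/72 = 69.44%

69.44%


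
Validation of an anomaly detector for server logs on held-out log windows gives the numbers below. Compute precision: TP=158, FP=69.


Precision = TP/(TP+FP)
= 158/(158+69)
= 158/227 = 69.6%

69.6%


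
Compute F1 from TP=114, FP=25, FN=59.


Precision = 114/139 = 0.8201
Recall = 114/173 = 0.659
F1 = 2·P·R/(P+R) = 2·TP/(2·TP+FP+FN) = 228/(228+25+59) = 228/312 = 0.7308

0.7308


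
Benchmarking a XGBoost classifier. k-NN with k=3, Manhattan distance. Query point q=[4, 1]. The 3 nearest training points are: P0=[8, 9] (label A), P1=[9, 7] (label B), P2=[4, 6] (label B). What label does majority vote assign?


d(q,P0) = 12  (label A)
d(q,P1) = 11  (label B)
d(q,P2) = 5  (label B)
Votes: A=1, B=2
Majority → B

B


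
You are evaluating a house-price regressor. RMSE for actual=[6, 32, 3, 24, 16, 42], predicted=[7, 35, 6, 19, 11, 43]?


MSE = 70/6 = 11.6667
RMSE = √(70/6) = 3.4157

3.4157


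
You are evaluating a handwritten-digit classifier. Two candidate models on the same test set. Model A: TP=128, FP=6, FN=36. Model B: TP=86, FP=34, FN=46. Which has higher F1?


Model A: P=128/134=0.9552, R=128/164=0.7805, F1=2PR/(P+R)=2TP/(2TP+FP+FN)=256/298=0.8591
Model B: P=86/120=0.7167, R=86/132=0.6515, F1=2PR/(P+R)=2TP/(2TP+FP+FN)=172/252=0.6825
0.8591 > 0.6825 → Model A

Model A


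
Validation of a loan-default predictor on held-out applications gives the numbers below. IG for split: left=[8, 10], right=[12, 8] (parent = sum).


Parent = [20, 18], H_parent = 0.998
H_left = 0.9911 (n=18), H_right = 0.971 (n=20)
H_children = (18/38)·0.9911 + (20/38)·0.971 = 0.9805
IG = 0.998 - 0.9805 = 0.0175

0.0175


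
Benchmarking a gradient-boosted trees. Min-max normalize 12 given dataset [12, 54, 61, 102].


min=12, max=102
(12-12)/(102-12) = 0/90 = 0.0

0.0


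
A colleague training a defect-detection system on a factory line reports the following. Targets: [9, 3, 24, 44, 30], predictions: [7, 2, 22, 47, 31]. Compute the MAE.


Absolute errors: |9-7|=2, |3-2|=1, |24-22|=2, |44-47|=3, |30-31|=1
Sum = 9
MAE = 9/5 = 9/5

9/5


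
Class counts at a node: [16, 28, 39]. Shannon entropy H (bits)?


Probabilities: [16/83, 28/83, 39/83] ≈ [0.1928, 0.3373, 0.4699]
H = -((16/83)·log₂(16/83) + (28/83)·log₂(28/83) + (39/83)·log₂(39/83))
  = 1.4987 bits

1.4987 bits


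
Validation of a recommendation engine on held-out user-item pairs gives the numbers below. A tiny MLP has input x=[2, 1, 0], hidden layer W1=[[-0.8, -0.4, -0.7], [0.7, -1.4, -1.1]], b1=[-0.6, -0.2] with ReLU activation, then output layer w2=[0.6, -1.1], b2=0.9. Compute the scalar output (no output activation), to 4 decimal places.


z1[0] = (-0.8)·(2) + (-0.4)·(1) + (-0.7)·(0) - 0.6 = -2.6
z1[1] = (0.7)·(2) + (-1.4)·(1) + (-1.1)·(0) - 0.2 = -0.2
h = ReLU(z1) = [0.0, 0.0]
output = (0.6)·(0.0) + (-1.1)·(0.0) + 0.9 = 0.9

0.9


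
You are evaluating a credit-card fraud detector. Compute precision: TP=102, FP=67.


Precision = TP/(TP+FP)
= 102/(102+67)
= 102/169 = 60.36%

60.36%


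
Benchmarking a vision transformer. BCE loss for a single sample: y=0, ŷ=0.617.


BCE = -[y·ln(p) + (1-y)·ln(1-p)]
= -0 - 1·ln(1-0.617)
= -ln(0.383) = 0.9597

0.9597


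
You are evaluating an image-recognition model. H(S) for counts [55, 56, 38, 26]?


Probabilities: [55/175, 56/175, 38/175, 26/175] ≈ [0.3143, 0.32, 0.2171, 0.1486]
H = -((55/175)·log₂(55/175) + (56/175)·log₂(56/175) + (38/175)·log₂(38/175) + (26/175)·log₂(26/175))
  = 1.938 bits

1.938 bits


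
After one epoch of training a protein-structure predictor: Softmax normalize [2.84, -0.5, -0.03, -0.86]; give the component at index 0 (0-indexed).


Exponentials: e^2.84=17.1158, e^-0.5=0.6065, e^-0.03=0.9704, e^-0.86=0.4232
Sum = 19.1159
Softmax = [0.8954, 0.0317, 0.0508, 0.0221]
p[0] = 17.1158/19.1159 = 0.8954

0.8954


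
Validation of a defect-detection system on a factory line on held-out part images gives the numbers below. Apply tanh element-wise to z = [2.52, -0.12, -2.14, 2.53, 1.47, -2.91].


tanh(2.52) = 0.9871
tanh(-0.12) = -0.1194
tanh(-2.14) = -0.9727
tanh(2.53) = 0.9874
tanh(1.47) = 0.8996
tanh(-2.91) = -0.9941
result = [0.9871, -0.1194, -0.9727, 0.9874, 0.8996, -0.9941]

[0.9871, -0.1194, -0.9727, 0.9874, 0.8996, -0.9941]


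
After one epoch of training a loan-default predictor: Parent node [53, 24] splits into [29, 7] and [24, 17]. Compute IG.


Parent = [53, 24], H_parent = 0.8951
H_left = 0.7107 (n=36), H_right = 0.9789 (n=41)
H_children = (36/77)·0.7107 + (41/77)·0.9789 = 0.8535
IG = 0.8951 - 0.8535 = 0.0416

0.0416


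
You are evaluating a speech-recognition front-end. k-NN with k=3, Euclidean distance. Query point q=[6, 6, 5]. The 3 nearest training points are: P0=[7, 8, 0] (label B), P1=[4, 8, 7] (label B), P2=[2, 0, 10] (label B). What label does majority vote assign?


d(q,P0) = 5.4772  (label B)
d(q,P1) = 3.4641  (label B)
d(q,P2) = 8.775  (label B)
Votes: A=0, B=3
Majority → B

B


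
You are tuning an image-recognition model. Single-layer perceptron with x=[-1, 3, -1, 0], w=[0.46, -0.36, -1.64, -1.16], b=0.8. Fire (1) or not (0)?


z = (-1)·(0.46) + (3)·(-0.36) + (-1)·(-1.64) + (0)·(-1.16) + 0.8
  = 0.9
step(z) = 1 (z≥0)

1


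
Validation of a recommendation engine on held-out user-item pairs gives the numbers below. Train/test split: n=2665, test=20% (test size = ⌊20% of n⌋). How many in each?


Test = ⌊2665·20/100⌋ = 533
Train = 2665 - 533 = 2132

Train: 2132, Test: 533


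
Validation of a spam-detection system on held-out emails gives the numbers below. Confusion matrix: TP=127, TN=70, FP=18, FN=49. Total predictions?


Total = TP + TN + FP + FN
= 127 + 70 + 18 + 49
= 264
(Predicted positive: 145, predicted negative: 119)

264


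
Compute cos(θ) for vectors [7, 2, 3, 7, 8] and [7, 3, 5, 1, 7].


A·B = 7·7 + 2·3 + 3·5 + 7·1 + 8·7 = 133
‖A‖ = √175 = 13.2288, ‖B‖ = √133 = 11.5326
cos = 133/(√175·√133) = 133/√23275 = 0.8718

0.8718


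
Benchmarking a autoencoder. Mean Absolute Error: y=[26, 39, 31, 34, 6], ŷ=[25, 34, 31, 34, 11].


Absolute errors: |26-25|=1, |39-34|=5, |31-31|=0, |34-34|=0, |6-11|=5
Sum = 11
MAE = 11/5 = 11/5

11/5


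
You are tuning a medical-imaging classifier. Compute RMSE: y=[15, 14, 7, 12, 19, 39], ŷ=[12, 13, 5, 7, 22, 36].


MSE = 57/6 = 9.5
RMSE = √(57/6) = 3.0822

3.0822


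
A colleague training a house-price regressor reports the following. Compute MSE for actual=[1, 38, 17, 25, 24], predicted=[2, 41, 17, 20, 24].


Squared errors: (1-2)²=1, (38-41)²=9, (17-17)²=0, (25-20)²=25, (24-24)²=0
Sum = 35
MSE = 35/5 = 7

7


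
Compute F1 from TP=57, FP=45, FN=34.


Precision = 57/102 = 0.5588
Recall = 57/91 = 0.6264
F1 = 2·P·R/(P+R) = 2·TP/(2·TP+FP+FN) = 114/(114+45+34) = 114/193 = 0.5907

0.5907


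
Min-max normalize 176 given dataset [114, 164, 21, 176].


min=21, max=176
(176-21)/(176-21) = 155/155 = 1.0

1.0


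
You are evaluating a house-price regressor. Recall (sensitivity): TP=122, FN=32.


Recall = TP/(TP+FN)
= 122/(122+32)
= 122/154 = 79.22%

79.22%


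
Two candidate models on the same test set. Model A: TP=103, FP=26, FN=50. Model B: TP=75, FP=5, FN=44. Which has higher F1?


Model A: P=103/129=0.7984, R=103/153=0.6732, F1=2PR/(P+R)=2TP/(2TP+FP+FN)=206/282=0.7305
Model B: P=75/80=0.9375, R=75/119=0.6303, F1=2PR/(P+R)=2TP/(2TP+FP+FN)=150/199=0.7538
0.7305 < 0.7538 → Model B

Model B


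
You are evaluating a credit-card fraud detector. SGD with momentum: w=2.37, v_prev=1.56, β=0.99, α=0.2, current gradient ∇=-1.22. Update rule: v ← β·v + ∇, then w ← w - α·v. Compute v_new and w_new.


v_new = 0.99·1.56 - 1.22 = 1.5444 - 1.22 = 0.3244
w_new = 2.37 - 0.2·0.3244 = 2.37 - 0.06488 = 2.30512

v_new=0.3244, w_new=2.30512


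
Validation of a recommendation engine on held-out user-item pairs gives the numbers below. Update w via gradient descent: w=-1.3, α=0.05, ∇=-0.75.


w_new = w - α·∇
= -1.3 - 0.05·-0.75
= -1.3 + 0.0375
= -1.2625

-1.2625


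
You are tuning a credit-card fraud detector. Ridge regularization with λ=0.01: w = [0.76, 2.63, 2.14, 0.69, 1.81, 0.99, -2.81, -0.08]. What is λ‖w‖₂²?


‖w‖₂² = (0.76)² + (2.63)² + (2.14)² + (0.69)² + (1.81)² + (0.99)² + (-2.81)² + (-0.08)²
     = 0.5776 + 6.9169 + 4.5796 + 0.4761 + 3.2761 + 0.9801 + 7.8961 + 0.0064
     = 24.7089
λ·‖w‖₂² = 0.01·24.7089 = 0.247089

0.247089


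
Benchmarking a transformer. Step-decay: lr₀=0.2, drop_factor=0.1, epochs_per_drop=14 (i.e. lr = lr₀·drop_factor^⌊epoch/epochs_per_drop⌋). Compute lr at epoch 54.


n_drops = ⌊54/14⌋ = 3
lr = 0.2·0.1^3 = 0.2·0.001 = 0.0002

0.0002


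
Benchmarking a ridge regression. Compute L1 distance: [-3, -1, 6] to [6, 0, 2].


d = |-3-6| + |-1-0| + |6-2|
  = 9 + 1 + 4
  = 14

14


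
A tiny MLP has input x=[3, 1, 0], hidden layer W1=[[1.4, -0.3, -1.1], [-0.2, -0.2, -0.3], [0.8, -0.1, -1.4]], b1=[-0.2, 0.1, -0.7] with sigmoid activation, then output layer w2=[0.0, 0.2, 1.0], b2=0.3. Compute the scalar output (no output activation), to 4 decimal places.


z1[0] = (1.4)·(3) + (-0.3)·(1) + (-1.1)·(0) - 0.2 = 3.7
z1[1] = (-0.2)·(3) + (-0.2)·(1) + (-0.3)·(0) + 0.1 = -0.7
z1[2] = (0.8)·(3) + (-0.1)·(1) + (-1.4)·(0) - 0.7 = 1.6
h = sigmoid(z1) = [0.9759, 0.3318, 0.832]
output = (0.0)·(0.9759) + (0.2)·(0.3318) + (1.0)·(0.832) + 0.3 = 1.1984

1.1984


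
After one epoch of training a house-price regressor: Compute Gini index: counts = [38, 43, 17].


Probabilities: [38/98, 43/98, 17/98] ≈ [0.3878, 0.4388, 0.1735]
Σpᵢ² = (1444 + 1849 + 289)/98² = 3582/9604
Gini = 1 - Σpᵢ² = 1 - 3582/9604 = 0.627

0.627


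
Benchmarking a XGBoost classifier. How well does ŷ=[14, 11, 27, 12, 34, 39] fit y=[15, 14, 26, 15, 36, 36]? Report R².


ȳ = 23.6667
SS_res = Σ(y-ŷ)² = 33
SS_tot = Σ(y-ȳ)² = 553.33
R² = 1 - SS_res/SS_tot = 1 - 0.0596 = 0.9404

0.9404


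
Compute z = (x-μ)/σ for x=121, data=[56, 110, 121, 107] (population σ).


μ = 98.5, σ = 25.0849
z = (121 - 98.5)/25.0849 = 0.897

0.897


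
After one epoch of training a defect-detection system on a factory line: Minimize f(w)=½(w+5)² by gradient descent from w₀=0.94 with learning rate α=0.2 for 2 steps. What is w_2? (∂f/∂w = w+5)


step 1: grad = 0.94+5 = 5.94; w = 0.94 - 0.2·(5.94) = -0.248
step 2: grad = -0.248+5 = 4.752; w = -0.248 - 0.2·(4.752) = -1.1984

-1.1984


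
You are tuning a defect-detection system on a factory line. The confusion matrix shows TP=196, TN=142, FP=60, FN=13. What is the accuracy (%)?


Accuracy = (TP+TN)/(TP+TN+FP+FN)
= (196+142)/(411)
= 338/411 = 82.24%

82.24%


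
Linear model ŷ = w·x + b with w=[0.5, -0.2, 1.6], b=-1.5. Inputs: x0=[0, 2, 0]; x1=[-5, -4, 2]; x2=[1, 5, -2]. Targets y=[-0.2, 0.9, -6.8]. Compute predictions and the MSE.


ŷ0 = (0.5)·(0) + (-0.2)·(2) + (1.6)·(0) - 1.5 = -1.9
ŷ1 = (0.5)·(-5) + (-0.2)·(-4) + (1.6)·(2) - 1.5 = 0.0
ŷ2 = (0.5)·(1) + (-0.2)·(5) + (1.6)·(-2) - 1.5 = -5.2
errors² = [2.89, 0.81, 2.56]
MSE = 6.2600/3 = 2.0867

2.0867


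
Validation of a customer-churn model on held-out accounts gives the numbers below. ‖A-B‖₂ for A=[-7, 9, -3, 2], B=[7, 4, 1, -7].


d = √((-7-7)² + (9-4)² + (-3-1)² + (2+ 7)²)
  = √(196 + 25 + 16 + 81)
  = √318 = 17.8326

17.8326


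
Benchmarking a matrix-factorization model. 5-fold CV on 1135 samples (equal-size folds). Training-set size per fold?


Fold size = 1135/5 = 227
Training per fold = 1135 - 227 = 908

908


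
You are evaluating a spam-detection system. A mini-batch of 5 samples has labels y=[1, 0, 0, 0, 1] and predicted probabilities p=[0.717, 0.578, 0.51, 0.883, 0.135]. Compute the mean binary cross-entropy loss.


L[0] = -ln(0.717) = 0.3327
L[1] = -ln(1-0.578) = -ln(0.422) = 0.8627
L[2] = -ln(1-0.51) = -ln(0.49) = 0.7133
L[3] = -ln(1-0.883) = -ln(0.117) = 2.1456
L[4] = -ln(0.135) = 2.0025
mean = (0.3327 + 0.8627 + 0.7133 + 2.1456 + 2.0025)/5 = 1.2114

1.2114


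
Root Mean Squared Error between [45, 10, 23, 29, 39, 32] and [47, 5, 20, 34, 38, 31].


MSE = 65/6 = 10.8333
RMSE = √(65/6) = 3.2914

3.2914


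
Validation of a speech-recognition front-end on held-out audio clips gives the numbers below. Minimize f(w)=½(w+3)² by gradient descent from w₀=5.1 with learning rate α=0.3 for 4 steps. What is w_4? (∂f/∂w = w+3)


step 1: grad = 5.1+3 = 8.1; w = 5.1 - 0.3·(8.1) = 2.67
step 2: grad = 2.67+3 = 5.67; w = 2.67 - 0.3·(5.67) = 0.969
step 3: grad = 0.969+3 = 3.969; w = 0.969 - 0.3·(3.969) = -0.2217
step 4: grad = -0.2217+3 = 2.7783; w = -0.2217 - 0.3·(2.7783) = -1.05519

-1.05519


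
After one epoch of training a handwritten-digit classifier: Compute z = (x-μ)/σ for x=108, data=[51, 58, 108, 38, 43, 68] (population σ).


μ = 61, σ = 23.1661
z = (108 - 61)/23.1661 = 2.0288

2.0288


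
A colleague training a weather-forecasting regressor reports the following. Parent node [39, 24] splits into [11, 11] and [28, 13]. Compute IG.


Parent = [39, 24], H_parent = 0.9587
H_left = 1 (n=22), H_right = 0.9012 (n=41)
H_children = (22/63)·1 + (41/63)·0.9012 = 0.9357
IG = 0.9587 - 0.9357 = 0.023

0.023


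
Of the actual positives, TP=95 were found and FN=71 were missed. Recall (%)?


Recall = TP/(TP+FN)
= 95/(95+71)
= 95/166 = 57.23%

57.23%


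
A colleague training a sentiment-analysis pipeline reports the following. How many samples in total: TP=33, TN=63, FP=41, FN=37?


Total = TP + TN + FP + FN
= 33 + 63 + 41 + 37
= 174
(Predicted positive: 74, predicted negative: 100)

174


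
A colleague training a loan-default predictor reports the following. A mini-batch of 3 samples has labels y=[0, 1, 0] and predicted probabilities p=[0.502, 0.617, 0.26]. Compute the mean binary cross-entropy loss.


L[0] = -ln(1-0.502) = -ln(0.498) = 0.6972
L[1] = -ln(0.617) = 0.4829
L[2] = -ln(1-0.26) = -ln(0.74) = 0.3011
mean = (0.6972 + 0.4829 + 0.3011)/3 = 0.4937

0.4937


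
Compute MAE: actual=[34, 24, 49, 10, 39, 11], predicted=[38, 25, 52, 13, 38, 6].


Absolute errors: |34-38|=4, |24-25|=1, |49-52|=3, |10-13|=3, |39-38|=1, |11-6|=5
Sum = 17
MAE = 17/6 = 17/6

17/6


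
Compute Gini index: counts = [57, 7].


Probabilities: [57/64, 7/64] ≈ [0.8906, 0.1094]
Σpᵢ² = (3249 + 49)/64² = 3298/4096
Gini = 1 - Σpᵢ² = 1 - 3298/4096 = 0.1948

0.1948


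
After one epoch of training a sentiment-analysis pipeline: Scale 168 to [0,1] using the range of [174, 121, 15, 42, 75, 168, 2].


min=2, max=174
(168-2)/(174-2) = 166/172 = 0.9651

0.9651


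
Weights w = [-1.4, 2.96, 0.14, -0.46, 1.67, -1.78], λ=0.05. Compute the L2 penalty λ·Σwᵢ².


‖w‖₂² = (-1.4)² + (2.96)² + (0.14)² + (-0.46)² + (1.67)² + (-1.78)²
     = 1.96 + 8.7616 + 0.0196 + 0.2116 + 2.7889 + 3.1684
     = 16.9101
λ·‖w‖₂² = 0.05·16.9101 = 0.845505

0.845505


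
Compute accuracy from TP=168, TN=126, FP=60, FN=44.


Accuracy = (TP+TN)/(TP+TN+FP+FN)
= (168+126)/(398)
= 294/398 = 73.87%

73.87%


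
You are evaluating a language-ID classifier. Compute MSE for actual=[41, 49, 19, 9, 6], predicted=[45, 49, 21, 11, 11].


Squared errors: (41-45)²=16, (49-49)²=0, (19-21)²=4, (9-11)²=4, (6-11)²=25
Sum = 49
MSE = 49/5 = 49/5

49/5


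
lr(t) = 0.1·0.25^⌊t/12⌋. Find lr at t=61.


n_drops = ⌊61/12⌋ = 5
lr = 0.1·0.25^5 = 0.1·0.0009765625 = 0.00009765625

0.00009765625


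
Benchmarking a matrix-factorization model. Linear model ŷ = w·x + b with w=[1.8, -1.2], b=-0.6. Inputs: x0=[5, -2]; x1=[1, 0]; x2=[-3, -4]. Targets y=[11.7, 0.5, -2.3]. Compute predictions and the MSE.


ŷ0 = (1.8)·(5) + (-1.2)·(-2) - 0.6 = 10.8
ŷ1 = (1.8)·(1) + (-1.2)·(0) - 0.6 = 1.2
ŷ2 = (1.8)·(-3) + (-1.2)·(-4) - 0.6 = -1.2
errors² = [0.81, 0.49, 1.21]
MSE = 2.5100/3 = 0.8367

0.8367


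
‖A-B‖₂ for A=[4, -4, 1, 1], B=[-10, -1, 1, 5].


d = √((4+ 10)² + (-4+ 1)² + (1-1)² + (1-5)²)
  = √(196 + 9 + 0 + 16)
  = √221 = 14.8661

14.8661


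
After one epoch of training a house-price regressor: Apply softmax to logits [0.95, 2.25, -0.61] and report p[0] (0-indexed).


Exponentials: e^0.95=2.5857, e^2.25=9.4877, e^-0.61=0.5434
Sum = 12.6168
Softmax = [0.2049, 0.752, 0.0431]
p[0] = 2.5857/12.6168 = 0.2049

0.2049


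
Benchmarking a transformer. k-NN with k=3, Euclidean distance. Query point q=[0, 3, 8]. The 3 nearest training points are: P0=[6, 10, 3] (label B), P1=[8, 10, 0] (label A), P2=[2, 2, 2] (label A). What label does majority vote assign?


d(q,P0) = 10.4881  (label B)
d(q,P1) = 13.3041  (label A)
d(q,P2) = 6.4031  (label A)
Votes: A=2, B=1
Majority → A

A


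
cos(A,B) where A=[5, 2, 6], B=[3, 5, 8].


A·B = 5·3 + 2·5 + 6·8 = 73
‖A‖ = √65 = 8.0623, ‖B‖ = √98 = 9.8995
cos = 73/(√65·√98) = 73/√6370 = 0.9146

0.9146


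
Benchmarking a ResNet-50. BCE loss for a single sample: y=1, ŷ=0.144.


BCE = -[y·ln(p) + (1-y)·ln(1-p)]
= -1·ln(0.144) - 0
= -ln(0.144) = 1.9379

1.9379


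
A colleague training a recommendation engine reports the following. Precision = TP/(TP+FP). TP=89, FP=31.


Precision = TP/(TP+FP)
= 89/(89+31)
= 89/120 = 74.17%

74.17%


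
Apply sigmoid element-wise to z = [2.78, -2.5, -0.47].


σ(2.78) = 1/(1+e^-2.78) = 0.9416
σ(-2.5) = 1/(1+e^2.5) = 0.0759
σ(-0.47) = 1/(1+e^0.47) = 0.3846
result = [0.9416, 0.0759, 0.3846]

[0.9416, 0.0759, 0.3846]


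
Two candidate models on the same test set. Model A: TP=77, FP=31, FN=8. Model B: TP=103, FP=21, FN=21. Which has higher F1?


Model A: P=77/108=0.713, R=77/85=0.9059, F1=2PR/(P+R)=2TP/(2TP+FP+FN)=154/193=0.7979
Model B: P=103/124=0.8306, R=103/124=0.8306, F1=2PR/(P+R)=2TP/(2TP+FP+FN)=206/248=0.8306
0.7979 < 0.8306 → Model B

Model B


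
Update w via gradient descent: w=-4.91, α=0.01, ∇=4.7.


w_new = w - α·∇
= -4.91 - 0.01·4.7
= -4.91 - 0.047
= -4.957

-4.957


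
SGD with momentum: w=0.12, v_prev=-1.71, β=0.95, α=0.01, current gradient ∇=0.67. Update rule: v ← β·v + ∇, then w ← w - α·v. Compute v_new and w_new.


v_new = 0.95·-1.71 + 0.67 = -1.6245 + 0.67 = -0.9545
w_new = 0.12 - 0.01·-0.9545 = 0.12 + 0.009545 = 0.129545

v_new=-0.9545, w_new=0.129545


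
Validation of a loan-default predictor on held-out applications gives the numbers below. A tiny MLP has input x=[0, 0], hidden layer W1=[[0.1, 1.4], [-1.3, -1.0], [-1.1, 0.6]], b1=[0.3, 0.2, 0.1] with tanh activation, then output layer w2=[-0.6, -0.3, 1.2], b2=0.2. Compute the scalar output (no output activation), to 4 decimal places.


z1[0] = (0.1)·(0) + (1.4)·(0) + 0.3 = 0.3
z1[1] = (-1.3)·(0) + (-1.0)·(0) + 0.2 = 0.2
z1[2] = (-1.1)·(0) + (0.6)·(0) + 0.1 = 0.1
h = tanh(z1) = [0.2913, 0.1974, 0.0997]
output = (-0.6)·(0.2913) + (-0.3)·(0.1974) + (1.2)·(0.0997) + 0.2 = 0.0856

0.0856


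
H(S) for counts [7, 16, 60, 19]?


Probabilities: [7/102, 16/102, 60/102, 19/102] ≈ [0.0686, 0.1569, 0.5882, 0.1863]
H = -((7/102)·log₂(7/102) + (16/102)·log₂(16/102) + (60/102)·log₂(60/102) + (19/102)·log₂(19/102))
  = 1.5864 bits

1.5864 bits


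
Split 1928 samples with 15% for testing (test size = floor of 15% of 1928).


Test = ⌊1928·15/100⌋ = 289
Train = 1928 - 289 = 1639

Train: 1639, Test: 289


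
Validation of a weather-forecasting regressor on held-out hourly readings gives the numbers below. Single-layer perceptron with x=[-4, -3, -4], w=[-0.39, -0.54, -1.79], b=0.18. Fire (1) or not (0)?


z = (-4)·(-0.39) + (-3)·(-0.54) + (-4)·(-1.79) + 0.18
  = 10.52
step(z) = 1 (z≥0)

1


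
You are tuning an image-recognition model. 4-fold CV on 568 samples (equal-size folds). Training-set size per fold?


Fold size = 568/4 = 142
Training per fold = 568 - 142 = 426

426


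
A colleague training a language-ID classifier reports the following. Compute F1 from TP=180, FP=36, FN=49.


Precision = 180/216 = 0.8333
Recall = 180/229 = 0.786
F1 = 2·P·R/(P+R) = 2·TP/(2·TP+FP+FN) = 360/(360+36+49) = 360/445 = 0.809

0.809


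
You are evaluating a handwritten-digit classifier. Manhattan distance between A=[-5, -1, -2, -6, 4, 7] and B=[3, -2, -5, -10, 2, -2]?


d = |-5-3| + |-1+ 2| + |-2+ 5| + |-6+ 10| + |4-2| + |7+ 2|
  = 8 + 1 + 3 + 4 + 2 + 9
  = 27

27


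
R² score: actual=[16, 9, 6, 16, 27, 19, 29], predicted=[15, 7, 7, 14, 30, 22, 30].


ȳ = 17.4286
SS_res = Σ(y-ŷ)² = 29
SS_tot = Σ(y-ȳ)² = 433.71
R² = 1 - SS_res/SS_tot = 1 - 0.0669 = 0.9331

0.9331


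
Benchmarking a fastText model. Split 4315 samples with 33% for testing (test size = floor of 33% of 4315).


Test = ⌊4315·33/100⌋ = 1423
Train = 4315 - 1423 = 2892

Train: 2892, Test: 1423


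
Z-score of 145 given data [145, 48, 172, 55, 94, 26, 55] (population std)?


μ = 85, σ = 50.5682
z = (145 - 85)/50.5682 = 1.1865

1.1865


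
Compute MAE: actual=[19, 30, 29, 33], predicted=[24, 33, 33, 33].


Absolute errors: |19-24|=5, |30-33|=3, |29-33|=4, |33-33|=0
Sum = 12
MAE = 12/4 = 3

3


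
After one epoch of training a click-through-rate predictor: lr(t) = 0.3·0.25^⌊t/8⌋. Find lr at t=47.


n_drops = ⌊47/8⌋ = 5
lr = 0.3·0.25^5 = 0.3·0.0009765625 = 0.00029296875

0.00029296875


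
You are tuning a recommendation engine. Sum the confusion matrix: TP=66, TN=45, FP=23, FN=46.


Total = TP + TN + FP + FN
= 66 + 45 + 23 + 46
= 180
(Predicted positive: 89, predicted negative: 91)

180


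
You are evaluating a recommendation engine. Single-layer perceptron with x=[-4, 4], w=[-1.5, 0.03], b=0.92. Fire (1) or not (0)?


z = (-4)·(-1.5) + (4)·(0.03) + 0.92
  = 7.04
step(z) = 1 (z≥0)

1


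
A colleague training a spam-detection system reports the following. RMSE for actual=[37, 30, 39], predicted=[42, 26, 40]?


MSE = 42/3 = 14
RMSE = √(42/3) = 3.7417

3.7417


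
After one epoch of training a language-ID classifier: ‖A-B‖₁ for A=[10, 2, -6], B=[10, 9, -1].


d = |10-10| + |2-9| + |-6+ 1|
  = 0 + 7 + 5
  = 12

12


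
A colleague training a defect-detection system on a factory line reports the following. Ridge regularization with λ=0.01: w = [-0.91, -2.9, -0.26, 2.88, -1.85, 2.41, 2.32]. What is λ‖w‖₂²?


‖w‖₂² = (-0.91)² + (-2.9)² + (-0.26)² + (2.88)² + (-1.85)² + (2.41)² + (2.32)²
     = 0.8281 + 8.41 + 0.0676 + 8.2944 + 3.4225 + 5.8081 + 5.3824
     = 32.2131
λ·‖w‖₂² = 0.01·32.2131 = 0.322131

0.322131


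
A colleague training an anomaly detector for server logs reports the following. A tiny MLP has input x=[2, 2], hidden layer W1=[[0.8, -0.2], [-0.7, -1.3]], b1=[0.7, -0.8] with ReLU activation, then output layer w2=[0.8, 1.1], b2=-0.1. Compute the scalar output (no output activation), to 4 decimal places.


z1[0] = (0.8)·(2) + (-0.2)·(2) + 0.7 = 1.9
z1[1] = (-0.7)·(2) + (-1.3)·(2) - 0.8 = -4.8
h = ReLU(z1) = [1.9, 0.0]
output = (0.8)·(1.9) + (1.1)·(0.0) - 0.1 = 1.42

1.42


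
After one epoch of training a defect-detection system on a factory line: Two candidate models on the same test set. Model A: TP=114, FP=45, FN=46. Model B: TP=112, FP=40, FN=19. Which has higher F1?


Model A: P=114/159=0.717, R=114/160=0.7125, F1=2PR/(P+R)=2TP/(2TP+FP+FN)=228/319=0.7147
Model B: P=112/152=0.7368, R=112/131=0.855, F1=2PR/(P+R)=2TP/(2TP+FP+FN)=224/283=0.7915
0.7147 < 0.7915 → Model B

Model B


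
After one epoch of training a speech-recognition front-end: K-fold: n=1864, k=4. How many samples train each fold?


Fold size = 1864/4 = 466
Training per fold = 1864 - 466 = 1398

1398


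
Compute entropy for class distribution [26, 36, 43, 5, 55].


Probabilities: [26/165, 36/165, 43/165, 5/165, 55/165] ≈ [0.1576, 0.2182, 0.2606, 0.0303, 0.3333]
H = -((26/165)·log₂(26/165) + (36/165)·log₂(36/165) + (43/165)·log₂(43/165) + (5/165)·log₂(5/165) + (55/165)·log₂(55/165))
  = 2.0861 bits

2.0861 bits


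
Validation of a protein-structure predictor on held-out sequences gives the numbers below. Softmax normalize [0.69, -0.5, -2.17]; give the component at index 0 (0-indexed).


Exponentials: e^0.69=1.9937, e^-0.5=0.6065, e^-2.17=0.1142
Sum = 2.7144
Softmax = [0.7345, 0.2234, 0.0421]
p[0] = 1.9937/2.7144 = 0.7345

0.7345


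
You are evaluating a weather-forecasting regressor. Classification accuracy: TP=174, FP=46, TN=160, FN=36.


Accuracy = (TP+TN)/(TP+TN+FP+FN)
= (174+160)/(416)
= 334/416 = 80.29%

80.29%
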